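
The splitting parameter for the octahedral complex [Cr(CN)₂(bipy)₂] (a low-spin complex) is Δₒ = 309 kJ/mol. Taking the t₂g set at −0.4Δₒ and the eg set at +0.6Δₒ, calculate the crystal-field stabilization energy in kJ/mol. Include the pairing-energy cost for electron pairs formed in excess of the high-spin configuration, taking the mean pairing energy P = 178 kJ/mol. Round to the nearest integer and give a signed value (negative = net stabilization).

Ligand charges: 2×(-1) from CN⁻ and 2×(+0) from bipy sum to -2; with overall charge +0, Cr is +2.
Group 6 minus oxidation state +2 gives a d⁴ configuration for Cr²⁺.
The d⁴ electrons fill as t₂g⁴ eg⁰.
CFSE(orbital) = 4×(-0.4Δₒ) + 0×(0.6Δₒ) = -1.6Δₒ; with Δₒ = 309 kJ/mol that is -494 kJ/mol.
High-spin d⁴ would be t₂g³ eg¹ with 0 pairs; low-spin has 1, so 1 excess pair costs +1P = +178 kJ/mol.
Combining: -494 + 178 = -316 kJ/mol.

-316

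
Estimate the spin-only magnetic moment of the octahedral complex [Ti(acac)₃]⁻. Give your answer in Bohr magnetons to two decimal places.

2.83 Bohr magnetons

Each acac⁻ contributes -1; 3 × (-1) = -3. With overall charge -1, Ti is in the +2 oxidation state.
Ti is in group 4, so Ti²⁺ is d² (4 − 2 = 2).
Configuration: t2g^2 e_g^0 → 2 unpaired electrons.
μ(spin-only) = √[2(2+2)] = √8 ≈ 2.83 Bohr magnetons.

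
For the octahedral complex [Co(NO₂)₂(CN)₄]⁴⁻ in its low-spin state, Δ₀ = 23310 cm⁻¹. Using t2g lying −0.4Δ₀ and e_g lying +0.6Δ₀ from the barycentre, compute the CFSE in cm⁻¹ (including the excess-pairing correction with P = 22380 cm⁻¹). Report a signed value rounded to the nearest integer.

-19578

Ligand charges: 2×(-1) from NO₂⁻ and 4×(-1) from CN⁻ sum to -6; with overall charge -4, Co is +2.
Group 9 minus oxidation state +2 gives a d⁷ configuration for Co²⁺.
Configuration: t2g^6 e_g^1.
Orbital CFSE = 6(-0.4) + 1(0.6) = -1.8Δ₀ = -1.8 × 23310 = -41958 cm⁻¹.
Relative to high-spin t2g^5 e_g^2 (2 paired), the low-spin configuration has 1 additional pair, contributing +1 × 22380 = +22380 cm⁻¹.
Overall CFSE = -41958 + 22380 = -19578 cm⁻¹.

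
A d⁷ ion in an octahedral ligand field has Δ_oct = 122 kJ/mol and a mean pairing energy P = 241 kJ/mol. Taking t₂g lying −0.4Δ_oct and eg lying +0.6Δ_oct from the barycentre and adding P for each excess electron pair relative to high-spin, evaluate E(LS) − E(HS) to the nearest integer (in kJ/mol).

119

High-spin: t₂g⁵ eg², CFSE = -0.8Δ_oct = -98 kJ/mol.
Low-spin: t₂g⁶ eg¹, orbital CFSE = -1.8Δ_oct = -220 kJ/mol; plus 1 excess pair × P = +241 kJ/mol; total 21 kJ/mol.
E(LS) − E(HS) = 21 − (-98) = 119 kJ/mol.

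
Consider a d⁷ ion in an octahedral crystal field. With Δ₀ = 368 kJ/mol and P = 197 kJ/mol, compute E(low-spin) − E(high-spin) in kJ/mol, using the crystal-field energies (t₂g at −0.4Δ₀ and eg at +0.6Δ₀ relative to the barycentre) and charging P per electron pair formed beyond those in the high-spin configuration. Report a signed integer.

High-spin d⁷ fills as t₂g⁵ eg² with CFSE 5(−0.4) + 2(+0.6) = -0.8Δ₀ = -294 kJ/mol.
For low-spin the configuration is t₂g⁶ eg¹: orbital energy -1.8 × 368 = -662 kJ/mol, and 1 additional pair relative to high-spin adds 197 kJ/mol, giving -465 kJ/mol.
Thus E(LS) − E(HS) = -171 kJ/mol.

-171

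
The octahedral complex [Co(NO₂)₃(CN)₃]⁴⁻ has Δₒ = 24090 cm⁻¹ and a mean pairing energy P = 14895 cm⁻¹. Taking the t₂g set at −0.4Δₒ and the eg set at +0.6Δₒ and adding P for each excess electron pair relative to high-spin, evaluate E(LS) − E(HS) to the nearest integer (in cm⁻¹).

Ligand charges: 3×(-1) from NO₂⁻ and 3×(-1) from CN⁻ sum to -6; with overall charge -4, Co is +2.
Group 9 minus oxidation state +2 gives a d⁷ configuration for Co²⁺.
High-spin: t₂g⁵ eg², CFSE = -0.8Δₒ = -19272 cm⁻¹.
Low-spin: t₂g⁶ eg¹, orbital CFSE = -1.8Δₒ = -43362 cm⁻¹; plus 1 excess pair × P = +14895 cm⁻¹; total -28467 cm⁻¹.
E(LS) − E(HS) = -28467 − (-19272) = -9195 cm⁻¹.

-9195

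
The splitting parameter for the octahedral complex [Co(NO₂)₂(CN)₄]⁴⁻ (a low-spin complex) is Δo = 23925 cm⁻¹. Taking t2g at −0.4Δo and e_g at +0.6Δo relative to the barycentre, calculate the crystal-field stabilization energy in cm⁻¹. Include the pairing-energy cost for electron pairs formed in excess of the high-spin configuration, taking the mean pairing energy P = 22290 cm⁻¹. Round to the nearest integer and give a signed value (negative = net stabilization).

-20775

Ligand charges: 2×(-1) from NO₂⁻ and 4×(-1) from CN⁻ sum to -6; with overall charge -4, Co is +2.
Co sits in group 9; removing 2 electrons leaves Co²⁺ with 9 − 2 = 7 d electrons.
Configuration: t2g^6 e_g^1.
Orbital CFSE = 6(-0.4) + 1(0.6) = -1.8Δo = -1.8 × 23925 = -43065 cm⁻¹.
Relative to high-spin t2g^5 e_g^2 (2 paired), the low-spin configuration has 1 additional pair, contributing +1 × 22290 = +22290 cm⁻¹.
Overall CFSE = -43065 + 22290 = -20775 cm⁻¹.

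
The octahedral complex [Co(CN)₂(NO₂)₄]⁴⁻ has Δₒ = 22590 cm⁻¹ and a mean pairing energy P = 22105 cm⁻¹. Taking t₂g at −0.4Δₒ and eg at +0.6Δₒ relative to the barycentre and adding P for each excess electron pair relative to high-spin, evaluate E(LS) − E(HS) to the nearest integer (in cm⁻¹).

Ligand charges: 2×(-1) from CN⁻ and 4×(-1) from NO₂⁻ sum to -6; with overall charge -4, Co is +2.
Co sits in group 9; removing 2 electrons leaves Co²⁺ with 9 − 2 = 7 d electrons.
High-spin d⁷ fills as t₂g⁵ eg² with CFSE 5(−0.4) + 2(+0.6) = -0.8Δₒ = -18072 cm⁻¹.
For low-spin the configuration is t₂g⁶ eg¹: orbital energy -1.8 × 22590 = -40662 cm⁻¹, and 1 additional pair relative to high-spin adds 22105 cm⁻¹, giving -18557 cm⁻¹.
E(LS) − E(HS) = -18557 − (-18072) = -485 cm⁻¹.

-485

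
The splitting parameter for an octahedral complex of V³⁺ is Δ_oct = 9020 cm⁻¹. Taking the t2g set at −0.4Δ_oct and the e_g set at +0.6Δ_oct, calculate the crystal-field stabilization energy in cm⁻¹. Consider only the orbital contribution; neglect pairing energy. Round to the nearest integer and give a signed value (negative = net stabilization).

-7216

Group 5 minus oxidation state +3 gives a d² configuration for V³⁺.
The d² electrons fill as t2g^2 e_g^0.
Orbital CFSE = 2(-0.4) + 0(0.6) = -0.8Δ_oct = -0.8 × 9020 = -7216 cm⁻¹.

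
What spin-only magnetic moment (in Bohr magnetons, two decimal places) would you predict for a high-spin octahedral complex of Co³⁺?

Co³⁺: group 9, so d-count = 9 − 3 = 6.
Configuration: t₂g⁴ eg² → 4 unpaired electrons.
μ(spin-only) = √[4(4+2)] = √24 ≈ 4.90 Bohr magnetons.

4.90 Bohr magnetons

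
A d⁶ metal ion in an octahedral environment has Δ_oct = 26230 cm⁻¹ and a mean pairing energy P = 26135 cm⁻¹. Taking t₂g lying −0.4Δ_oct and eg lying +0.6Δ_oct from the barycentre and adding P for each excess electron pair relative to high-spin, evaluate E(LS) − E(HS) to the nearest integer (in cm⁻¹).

High-spin: t₂g⁴ eg², CFSE = -0.4Δ_oct = -10492 cm⁻¹.
Low-spin t₂g⁶ eg⁰ gives -2.4Δ_oct = -62952 cm⁻¹, but forming 2 extra pairs costs 2P = 52270 cm⁻¹, so E(LS) = -62952 + 52270 = -10682 cm⁻¹.
Thus E(LS) − E(HS) = -190 cm⁻¹.

-190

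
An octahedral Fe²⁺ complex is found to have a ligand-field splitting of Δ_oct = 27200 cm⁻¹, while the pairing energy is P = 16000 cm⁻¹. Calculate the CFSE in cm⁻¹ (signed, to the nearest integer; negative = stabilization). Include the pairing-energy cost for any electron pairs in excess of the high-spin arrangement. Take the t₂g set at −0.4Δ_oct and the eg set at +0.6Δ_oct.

Fe sits in group 8; removing 2 electrons leaves Fe²⁺ with 8 − 2 = 6 d electrons.
Δ_oct > P, so pairing is preferred: the ground state is low-spin.
Configuration: t₂g⁶ eg⁰.
Orbital CFSE = -2.4Δ_oct = -2.4 × 27200 = -65280 cm⁻¹.
Excess pairs vs high-spin: 3 − 1 = 2; pairing cost = +32000 cm⁻¹.
Net CFSE = -65280 + 32000 = -33280 cm⁻¹.

-33280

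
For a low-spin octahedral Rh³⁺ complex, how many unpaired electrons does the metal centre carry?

Rh is in group 9, so Rh³⁺ is d⁶ (9 − 3 = 6).
Configuration: t₂g⁶ eg⁰, giving 0 unpaired electrons.

0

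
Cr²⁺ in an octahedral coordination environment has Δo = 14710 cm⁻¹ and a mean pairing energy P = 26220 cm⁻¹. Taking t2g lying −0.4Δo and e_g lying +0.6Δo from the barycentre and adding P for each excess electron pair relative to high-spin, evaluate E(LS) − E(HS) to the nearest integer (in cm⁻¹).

Cr is in group 6, so Cr²⁺ is d⁴ (6 − 2 = 4).
High-spin: t2g^3 e_g^1, CFSE = -0.6Δo = -8826 cm⁻¹.
Low-spin: t2g^4 e_g^0, orbital CFSE = -1.6Δo = -23536 cm⁻¹; plus 1 excess pair × P = +26220 cm⁻¹; total 2684 cm⁻¹.
Thus E(LS) − E(HS) = 11510 cm⁻¹.

11510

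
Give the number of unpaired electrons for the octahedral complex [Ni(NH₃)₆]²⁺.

NH₃ is neutral, so the +2 overall charge sits on Ni: oxidation state +2.
Ni²⁺: group 10, so d-count = 10 − 2 = 8.
For octahedral d⁸ the high- and low-spin configurations coincide.
Configuration: t2g^6 e_g^2, giving 2 unpaired electrons.

2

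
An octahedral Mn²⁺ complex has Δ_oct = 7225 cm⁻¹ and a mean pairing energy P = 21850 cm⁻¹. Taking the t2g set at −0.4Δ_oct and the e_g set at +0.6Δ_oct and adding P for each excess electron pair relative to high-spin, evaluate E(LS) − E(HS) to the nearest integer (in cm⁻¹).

29250

Mn sits in group 7; removing 2 electrons leaves Mn²⁺ with 7 − 2 = 5 d electrons.
High-spin d⁵ fills as t2g^3 e_g^2 with CFSE 3(−0.4) + 2(+0.6) = 0.0Δ_oct = 0 cm⁻¹.
Low-spin: t2g^5 e_g^0, orbital CFSE = -2.0Δ_oct = -14450 cm⁻¹; plus 2 excess pairs × P = +43700 cm⁻¹; total 29250 cm⁻¹.
The difference is 29250 − (0) = 29250 cm⁻¹, so high-spin lies lower.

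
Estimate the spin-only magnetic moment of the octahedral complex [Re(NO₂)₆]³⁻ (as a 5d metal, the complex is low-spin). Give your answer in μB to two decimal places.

Each NO₂⁻ contributes -1; 6 × (-1) = -6. With overall charge -3, Re is in the +3 oxidation state.
Group 7 minus oxidation state +3 gives a d⁴ configuration for Re³⁺.
Configuration: t2g^4 e_g^0 → 2 unpaired electrons.
μ(spin-only) = √[2(2+2)] = √8 ≈ 2.83 μB.

2.83 μB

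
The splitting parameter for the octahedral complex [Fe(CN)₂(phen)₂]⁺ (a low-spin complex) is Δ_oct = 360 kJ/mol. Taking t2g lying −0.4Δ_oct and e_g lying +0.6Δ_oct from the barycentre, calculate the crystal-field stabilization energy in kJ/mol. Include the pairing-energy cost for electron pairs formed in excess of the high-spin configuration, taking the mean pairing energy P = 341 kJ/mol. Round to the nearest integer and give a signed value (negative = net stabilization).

Ligand charges: 2×(-1) from CN⁻ and 2×(+0) from phen sum to -2; with overall charge +1, Fe is +3.
Group 8 minus oxidation state +3 gives a d⁵ configuration for Fe³⁺.
Electron filling gives t2g^5 e_g^0.
Orbital CFSE = 5(-0.4) + 0(0.6) = -2.0Δ_oct = -2.0 × 360 = -720 kJ/mol.
Pairing penalty: 2 pairs vs 0 in the high-spin reference → 2 extra × P = 682 kJ/mol.
Net CFSE = -720 + 682 = -38 kJ/mol.

-38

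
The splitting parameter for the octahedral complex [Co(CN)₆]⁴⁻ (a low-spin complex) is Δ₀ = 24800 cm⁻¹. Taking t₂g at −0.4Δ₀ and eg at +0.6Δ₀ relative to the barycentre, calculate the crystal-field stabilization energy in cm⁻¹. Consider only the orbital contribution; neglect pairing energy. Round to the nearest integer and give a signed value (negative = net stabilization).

-44640

Each CN⁻ contributes -1; 6 × (-1) = -6. With overall charge -4, Co is in the +2 oxidation state.
Co is in group 9, so Co²⁺ is d⁷ (9 − 2 = 7).
Electron filling gives t₂g⁶ eg¹.
CFSE(orbital) = 6×(-0.4Δ₀) + 1×(0.6Δ₀) = -1.8Δ₀; with Δ₀ = 24800 cm⁻¹ that is -44640 cm⁻¹.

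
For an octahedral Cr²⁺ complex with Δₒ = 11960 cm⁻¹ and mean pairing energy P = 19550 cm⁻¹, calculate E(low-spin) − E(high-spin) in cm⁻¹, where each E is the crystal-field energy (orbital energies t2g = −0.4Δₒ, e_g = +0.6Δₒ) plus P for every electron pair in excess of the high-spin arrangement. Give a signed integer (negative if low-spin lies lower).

7590

Cr is in group 6, so Cr²⁺ is d⁴ (6 − 2 = 4).
High-spin: t2g^3 e_g^1, CFSE = -0.6Δₒ = -7176 cm⁻¹.
Low-spin t2g^4 e_g^0 gives -1.6Δₒ = -19136 cm⁻¹, but forming 1 extra pair costs 1P = 19550 cm⁻¹, so E(LS) = -19136 + 19550 = 414 cm⁻¹.
The difference is 414 − (-7176) = 7590 cm⁻¹, so high-spin lies lower.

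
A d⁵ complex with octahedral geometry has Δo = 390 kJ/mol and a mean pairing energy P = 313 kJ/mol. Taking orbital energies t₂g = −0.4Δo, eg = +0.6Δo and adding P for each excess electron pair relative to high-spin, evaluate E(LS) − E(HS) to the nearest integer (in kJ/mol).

-154

High-spin: t₂g³ eg², CFSE = 0.0Δo = 0 kJ/mol.
For low-spin the configuration is t₂g⁵ eg⁰: orbital energy -2.0 × 390 = -780 kJ/mol, and 2 additional pairs relative to high-spin add 626 kJ/mol, giving -154 kJ/mol.
The difference is -154 − (0) = -154 kJ/mol, so low-spin lies lower.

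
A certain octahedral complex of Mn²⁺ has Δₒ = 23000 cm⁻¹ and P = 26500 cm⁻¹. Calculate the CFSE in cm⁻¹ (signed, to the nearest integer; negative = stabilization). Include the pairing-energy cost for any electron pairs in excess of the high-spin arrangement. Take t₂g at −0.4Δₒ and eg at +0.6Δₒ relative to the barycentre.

0

Group 7 minus oxidation state +2 gives a d⁵ configuration for Mn²⁺.
With Δₒ < P the complex is high-spin.
Filling d⁵ accordingly: t₂g³ eg².
Orbital CFSE = 0.0Δₒ = 0.0 × 23000 = 0 cm⁻¹.
High-spin has no excess pairs, so no pairing correction applies.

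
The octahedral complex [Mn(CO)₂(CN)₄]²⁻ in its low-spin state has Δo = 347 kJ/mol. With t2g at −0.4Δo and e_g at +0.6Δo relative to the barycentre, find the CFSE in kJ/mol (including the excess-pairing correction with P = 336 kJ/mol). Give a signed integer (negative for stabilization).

Ligand charges: 2×(+0) from CO and 4×(-1) from CN⁻ sum to -4; with overall charge -2, Mn is +2.
Mn sits in group 7; removing 2 electrons leaves Mn²⁺ with 7 − 2 = 5 d electrons.
Configuration: t2g^5 e_g^0.
The orbital stabilization is -2.0Δo = -2.0 × 347 = -694 kJ/mol.
Pairing penalty: 2 pairs vs 0 in the high-spin reference → 2 extra × P = 672 kJ/mol.
Combining: -694 + 672 = -22 kJ/mol.

-22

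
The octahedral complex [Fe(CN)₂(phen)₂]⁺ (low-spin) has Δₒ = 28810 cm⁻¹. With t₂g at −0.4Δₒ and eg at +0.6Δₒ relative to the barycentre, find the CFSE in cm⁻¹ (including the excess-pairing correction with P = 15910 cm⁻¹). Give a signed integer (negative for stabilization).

Ligand charges: 2×(-1) from CN⁻ and 2×(+0) from phen sum to -2; with overall charge +1, Fe is +3.
Fe³⁺: group 8, so d-count = 8 − 3 = 5.
Configuration: t₂g⁵ eg⁰.
Orbital CFSE = 5(-0.4) + 0(0.6) = -2.0Δₒ = -2.0 × 28810 = -57620 cm⁻¹.
High-spin d⁵ would be t₂g³ eg² with 0 pairs; low-spin has 2, so 2 excess pairs cost +2P = +31820 cm⁻¹.
Net CFSE = -57620 + 31820 = -25800 cm⁻¹.

-25800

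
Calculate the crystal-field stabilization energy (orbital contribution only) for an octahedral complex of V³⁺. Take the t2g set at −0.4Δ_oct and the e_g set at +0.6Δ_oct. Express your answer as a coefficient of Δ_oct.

-0.8 Δ_oct

V³⁺: group 5, so d-count = 5 − 3 = 2.
For octahedral d² the high- and low-spin configurations coincide.
Configuration: t2g^2 e_g^0.
CFSE = 2(-0.4Δ_oct) + 0(0.6Δ_oct) = -0.8Δ_oct + 0.0Δ_oct = -0.8Δ_oct.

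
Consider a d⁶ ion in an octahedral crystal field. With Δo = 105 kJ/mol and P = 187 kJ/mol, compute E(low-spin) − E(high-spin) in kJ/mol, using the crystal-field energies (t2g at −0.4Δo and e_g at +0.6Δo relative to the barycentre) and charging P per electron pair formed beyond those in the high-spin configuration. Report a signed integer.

164

High-spin d⁶ fills as t2g^4 e_g^2 with CFSE 4(−0.4) + 2(+0.6) = -0.4Δo = -42 kJ/mol.
Low-spin: t2g^6 e_g^0, orbital CFSE = -2.4Δo = -252 kJ/mol; plus 2 excess pairs × P = +374 kJ/mol; total 122 kJ/mol.
E(LS) − E(HS) = 122 − (-42) = 164 kJ/mol.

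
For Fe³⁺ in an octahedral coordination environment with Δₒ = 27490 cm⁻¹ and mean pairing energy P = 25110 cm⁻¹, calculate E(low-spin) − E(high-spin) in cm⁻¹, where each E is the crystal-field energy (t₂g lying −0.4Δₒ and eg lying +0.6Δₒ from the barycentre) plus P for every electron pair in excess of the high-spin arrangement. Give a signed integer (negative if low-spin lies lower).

-4760

Fe sits in group 8; removing 3 electrons leaves Fe³⁺ with 8 − 3 = 5 d electrons.
High-spin d⁵ fills as t₂g³ eg² with CFSE 3(−0.4) + 2(+0.6) = 0.0Δₒ = 0 cm⁻¹.
Low-spin t₂g⁵ eg⁰ gives -2.0Δₒ = -54980 cm⁻¹, but forming 2 extra pairs costs 2P = 50220 cm⁻¹, so E(LS) = -54980 + 50220 = -4760 cm⁻¹.
E(LS) − E(HS) = -4760 − (0) = -4760 cm⁻¹.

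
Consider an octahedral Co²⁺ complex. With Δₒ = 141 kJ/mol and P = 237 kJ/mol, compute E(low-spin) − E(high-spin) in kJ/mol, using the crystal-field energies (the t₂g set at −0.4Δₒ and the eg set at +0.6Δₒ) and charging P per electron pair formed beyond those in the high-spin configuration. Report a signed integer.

Co sits in group 9; removing 2 electrons leaves Co²⁺ with 9 − 2 = 7 d electrons.
High-spin d⁷ fills as t₂g⁵ eg² with CFSE 5(−0.4) + 2(+0.6) = -0.8Δₒ = -113 kJ/mol.
Low-spin: t₂g⁶ eg¹, orbital CFSE = -1.8Δₒ = -254 kJ/mol; plus 1 excess pair × P = +237 kJ/mol; total -17 kJ/mol.
Thus E(LS) − E(HS) = 96 kJ/mol.

96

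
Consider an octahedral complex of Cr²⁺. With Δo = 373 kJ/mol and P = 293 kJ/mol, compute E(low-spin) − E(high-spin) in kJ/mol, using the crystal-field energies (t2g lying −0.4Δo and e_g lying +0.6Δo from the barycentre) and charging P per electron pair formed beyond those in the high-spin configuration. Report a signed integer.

-80

Group 6 minus oxidation state +2 gives a d⁴ configuration for Cr²⁺.
In the high-spin limit (t2g^3 e_g^1) the orbital term is -0.6Δo = -224 kJ/mol, with no excess pairing.
Low-spin: t2g^4 e_g^0, orbital CFSE = -1.6Δo = -597 kJ/mol; plus 1 excess pair × P = +293 kJ/mol; total -304 kJ/mol.
Thus E(LS) − E(HS) = -80 kJ/mol.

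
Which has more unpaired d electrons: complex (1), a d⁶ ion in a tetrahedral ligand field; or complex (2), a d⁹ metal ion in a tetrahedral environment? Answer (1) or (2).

(1)

(1): Tetrahedral fields are weak (Δₜ ≈ 4/9 Δₒ), so electrons fill high-spin; e^3 t2^3 → 4 unpaired.
(2): With tetrahedral geometry the complex is necessarily high-spin; e⁴ t₂⁵ → 1 unpaired.
So (1) has more unpaired electrons.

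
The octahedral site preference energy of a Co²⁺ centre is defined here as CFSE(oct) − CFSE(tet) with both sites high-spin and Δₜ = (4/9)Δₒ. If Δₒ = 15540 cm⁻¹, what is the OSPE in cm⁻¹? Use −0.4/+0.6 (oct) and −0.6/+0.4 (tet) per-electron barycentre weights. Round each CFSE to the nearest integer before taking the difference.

Co is in group 9, so Co²⁺ is d⁷ (9 − 2 = 7).
Octahedral (high-spin): t₂g⁵ eg², CFSE = 5(−0.4) + 2(+0.6) = -0.8Δₒ = -0.8 × 15540 = -12432 cm⁻¹.
Tetrahedral e⁴ t₂³ gives -1.2Δₜ = -1.2 × (4/9) × 15540 = -8288 cm⁻¹.
Subtracting, OSPE = -12432 − (-8288) = -4144 cm⁻¹.

-4144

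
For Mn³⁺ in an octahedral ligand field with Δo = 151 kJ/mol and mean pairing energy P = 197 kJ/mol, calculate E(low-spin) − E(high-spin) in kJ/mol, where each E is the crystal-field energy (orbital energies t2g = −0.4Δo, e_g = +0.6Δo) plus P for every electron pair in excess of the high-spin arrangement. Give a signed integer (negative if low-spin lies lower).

46

Group 7 minus oxidation state +3 gives a d⁴ configuration for Mn³⁺.
High-spin d⁴ fills as t2g^3 e_g^1 with CFSE 3(−0.4) + 1(+0.6) = -0.6Δo = -91 kJ/mol.
Low-spin: t2g^4 e_g^0, orbital CFSE = -1.6Δo = -242 kJ/mol; plus 1 excess pair × P = +197 kJ/mol; total -45 kJ/mol.
E(LS) − E(HS) = -45 − (-91) = 46 kJ/mol.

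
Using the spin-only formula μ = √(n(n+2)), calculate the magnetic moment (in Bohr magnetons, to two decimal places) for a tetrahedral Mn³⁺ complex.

Group 7 minus oxidation state +3 gives a d⁴ configuration for Mn³⁺.
Tetrahedral splitting is small, so the complex is high-spin.
Configuration: e² t₂² → 4 unpaired electrons.
μ(spin-only) = √[4(4+2)] = √24 ≈ 4.90 Bohr magnetons.

4.90 Bohr magnetons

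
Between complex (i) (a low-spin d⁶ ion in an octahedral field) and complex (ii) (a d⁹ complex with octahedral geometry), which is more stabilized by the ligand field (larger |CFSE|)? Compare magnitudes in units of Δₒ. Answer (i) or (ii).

(i)

(i): t₂g⁶ eg⁰, CFSE = -2.4Δₒ.
(ii): t₂g⁶ eg³, CFSE = -0.6Δₒ.
So (i) has the larger |CFSE|.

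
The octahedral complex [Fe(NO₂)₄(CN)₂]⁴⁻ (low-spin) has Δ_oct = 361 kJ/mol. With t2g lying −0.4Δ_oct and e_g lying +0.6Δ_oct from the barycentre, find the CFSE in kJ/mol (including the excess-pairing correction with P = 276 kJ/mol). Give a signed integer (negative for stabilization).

-314

Ligand charges: 4×(-1) from NO₂⁻ and 2×(-1) from CN⁻ sum to -6; with overall charge -4, Fe is +2.
Fe²⁺: group 8, so d-count = 8 − 2 = 6.
Electron filling gives t2g^6 e_g^0.
Orbital CFSE = 6(-0.4) + 0(0.6) = -2.4Δ_oct = -2.4 × 361 = -866 kJ/mol.
Pairing penalty: 3 pairs vs 1 in the high-spin reference → 2 extra × P = 552 kJ/mol.
Net CFSE = -866 + 552 = -314 kJ/mol.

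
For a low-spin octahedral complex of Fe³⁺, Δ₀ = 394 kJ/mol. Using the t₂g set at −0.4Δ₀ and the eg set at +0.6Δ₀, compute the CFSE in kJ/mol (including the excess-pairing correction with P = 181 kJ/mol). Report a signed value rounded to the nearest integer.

Group 8 minus oxidation state +3 gives a d⁵ configuration for Fe³⁺.
The d⁵ electrons fill as t₂g⁵ eg⁰.
CFSE(orbital) = 5×(-0.4Δ₀) + 0×(0.6Δ₀) = -2.0Δ₀; with Δ₀ = 394 kJ/mol that is -788 kJ/mol.
High-spin d⁵ would be t₂g³ eg² with 0 pairs; low-spin has 2, so 2 excess pairs cost +2P = +362 kJ/mol.
Combining: -788 + 362 = -426 kJ/mol.

-426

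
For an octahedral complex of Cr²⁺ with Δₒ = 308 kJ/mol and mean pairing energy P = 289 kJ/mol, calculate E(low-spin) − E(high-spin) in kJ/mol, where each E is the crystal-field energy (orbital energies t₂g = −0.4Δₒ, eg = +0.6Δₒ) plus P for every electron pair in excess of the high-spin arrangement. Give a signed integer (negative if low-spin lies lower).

Cr is in group 6, so Cr²⁺ is d⁴ (6 − 2 = 4).
High-spin: t₂g³ eg¹, CFSE = -0.6Δₒ = -185 kJ/mol.
For low-spin the configuration is t₂g⁴ eg⁰: orbital energy -1.6 × 308 = -493 kJ/mol, and 1 additional pair relative to high-spin adds 289 kJ/mol, giving -204 kJ/mol.
E(LS) − E(HS) = -204 − (-185) = -19 kJ/mol.

-19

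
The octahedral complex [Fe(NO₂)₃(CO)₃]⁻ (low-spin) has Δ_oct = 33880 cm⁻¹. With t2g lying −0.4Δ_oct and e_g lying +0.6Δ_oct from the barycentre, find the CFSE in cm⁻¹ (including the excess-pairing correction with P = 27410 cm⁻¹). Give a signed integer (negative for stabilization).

-26492

Ligand charges: 3×(-1) from NO₂⁻ and 3×(+0) from CO sum to -3; with overall charge -1, Fe is +2.
Fe is in group 8, so Fe²⁺ is d⁶ (8 − 2 = 6).
The d⁶ electrons fill as t2g^6 e_g^0.
CFSE(orbital) = 6×(-0.4Δ_oct) + 0×(0.6Δ_oct) = -2.4Δ_oct; with Δ_oct = 33880 cm⁻¹ that is -81312 cm⁻¹.
High-spin d⁶ would be t2g^4 e_g^2 with 1 pair; low-spin has 3, so 2 excess pairs cost +2P = +54820 cm⁻¹.
Net CFSE = -81312 + 54820 = -26492 cm⁻¹.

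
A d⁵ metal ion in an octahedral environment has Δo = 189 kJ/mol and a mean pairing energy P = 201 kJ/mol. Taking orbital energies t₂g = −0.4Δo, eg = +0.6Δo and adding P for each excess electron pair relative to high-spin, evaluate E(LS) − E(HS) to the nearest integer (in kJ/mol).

24

In the high-spin limit (t₂g³ eg²) the orbital term is 0.0Δo = 0 kJ/mol, with no excess pairing.
Low-spin: t₂g⁵ eg⁰, orbital CFSE = -2.0Δo = -378 kJ/mol; plus 2 excess pairs × P = +402 kJ/mol; total 24 kJ/mol.
The difference is 24 − (0) = 24 kJ/mol, so high-spin lies lower.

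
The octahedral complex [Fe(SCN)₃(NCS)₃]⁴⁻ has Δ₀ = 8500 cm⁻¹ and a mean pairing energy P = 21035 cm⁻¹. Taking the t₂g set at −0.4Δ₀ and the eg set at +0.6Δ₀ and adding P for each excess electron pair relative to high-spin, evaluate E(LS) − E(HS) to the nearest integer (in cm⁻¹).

25070

Ligand charges: 3×(-1) from SCN⁻ and 3×(-1) from NCS⁻ sum to -6; with overall charge -4, Fe is +2.
Fe²⁺: group 8, so d-count = 8 − 2 = 6.
In the high-spin limit (t₂g⁴ eg²) the orbital term is -0.4Δ₀ = -3400 cm⁻¹, with no excess pairing.
For low-spin the configuration is t₂g⁶ eg⁰: orbital energy -2.4 × 8500 = -20400 cm⁻¹, and 2 additional pairs relative to high-spin add 42070 cm⁻¹, giving 21670 cm⁻¹.
The difference is 21670 − (-3400) = 25070 cm⁻¹, so high-spin lies lower.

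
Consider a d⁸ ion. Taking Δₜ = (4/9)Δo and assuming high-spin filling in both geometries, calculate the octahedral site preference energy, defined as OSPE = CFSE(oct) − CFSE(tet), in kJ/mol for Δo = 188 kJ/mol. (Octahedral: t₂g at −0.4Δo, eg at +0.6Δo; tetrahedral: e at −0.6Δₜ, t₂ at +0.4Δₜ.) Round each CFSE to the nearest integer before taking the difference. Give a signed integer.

In an octahedral site d⁸ (HS) is t₂g⁶ eg², giving CFSE(oct) = -1.2Δo = -226 kJ/mol.
Tetrahedral e⁴ t₂⁴ gives -0.8Δₜ = -0.8 × (4/9) × 188 = -67 kJ/mol.
OSPE = CFSE(oct) − CFSE(tet) = -226 − (-67) = -159 kJ/mol.

-159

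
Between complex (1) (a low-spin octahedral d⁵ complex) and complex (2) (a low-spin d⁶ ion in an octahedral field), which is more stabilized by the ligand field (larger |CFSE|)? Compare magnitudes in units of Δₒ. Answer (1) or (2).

(2)

(1): t₂g⁵ eg⁰, CFSE = -2.0Δₒ.
(2): t2g^6 e_g^0, CFSE = -2.4Δₒ.
So (2) has the larger |CFSE|.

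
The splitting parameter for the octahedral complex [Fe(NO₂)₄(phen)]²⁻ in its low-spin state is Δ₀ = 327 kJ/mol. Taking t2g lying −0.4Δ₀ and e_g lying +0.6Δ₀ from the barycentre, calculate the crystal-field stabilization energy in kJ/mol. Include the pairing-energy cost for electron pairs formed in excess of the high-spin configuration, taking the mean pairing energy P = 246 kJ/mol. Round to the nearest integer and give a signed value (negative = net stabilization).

Ligand charges: 4×(-1) from NO₂⁻ and 1×(+0) from phen sum to -4; with overall charge -2, Fe is +2.
Group 8 minus oxidation state +2 gives a d⁶ configuration for Fe²⁺.
Configuration: t2g^6 e_g^0.
CFSE(orbital) = 6×(-0.4Δ₀) + 0×(0.6Δ₀) = -2.4Δ₀; with Δ₀ = 327 kJ/mol that is -785 kJ/mol.
Relative to high-spin t2g^4 e_g^2 (1 paired), the low-spin configuration has 2 additional pairs, contributing +2 × 246 = +492 kJ/mol.
Overall CFSE = -785 + 492 = -293 kJ/mol.

-293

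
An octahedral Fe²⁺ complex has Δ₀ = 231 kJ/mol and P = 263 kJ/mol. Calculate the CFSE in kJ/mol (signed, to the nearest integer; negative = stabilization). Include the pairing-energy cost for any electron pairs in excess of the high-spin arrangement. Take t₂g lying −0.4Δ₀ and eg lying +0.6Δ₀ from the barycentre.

Fe²⁺: group 8, so d-count = 8 − 2 = 6.
Δ₀ < P, so pairing is avoided: the ground state is high-spin.
That gives t₂g⁴ eg².
Orbital CFSE = -0.4Δ₀ = -0.4 × 231 = -92 kJ/mol.
High-spin has no excess pairs, so no pairing correction applies.

-92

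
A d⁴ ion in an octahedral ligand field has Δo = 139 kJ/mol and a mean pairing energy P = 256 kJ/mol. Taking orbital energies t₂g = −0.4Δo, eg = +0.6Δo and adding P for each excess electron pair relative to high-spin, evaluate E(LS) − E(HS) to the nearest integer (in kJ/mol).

117

High-spin: t₂g³ eg¹, CFSE = -0.6Δo = -83 kJ/mol.
Low-spin: t₂g⁴ eg⁰, orbital CFSE = -1.6Δo = -222 kJ/mol; plus 1 excess pair × P = +256 kJ/mol; total 34 kJ/mol.
The difference is 34 − (-83) = 117 kJ/mol, so high-spin lies lower.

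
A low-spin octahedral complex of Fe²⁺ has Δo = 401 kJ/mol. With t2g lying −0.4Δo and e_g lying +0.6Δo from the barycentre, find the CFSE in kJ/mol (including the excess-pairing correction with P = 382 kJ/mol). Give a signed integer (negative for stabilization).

-198

Fe²⁺: group 8, so d-count = 8 − 2 = 6.
The d⁶ electrons fill as t2g^6 e_g^0.
Orbital CFSE = 6(-0.4) + 0(0.6) = -2.4Δo = -2.4 × 401 = -962 kJ/mol.
Pairing penalty: 3 pairs vs 1 in the high-spin reference → 2 extra × P = 764 kJ/mol.
Net CFSE = -962 + 764 = -198 kJ/mol.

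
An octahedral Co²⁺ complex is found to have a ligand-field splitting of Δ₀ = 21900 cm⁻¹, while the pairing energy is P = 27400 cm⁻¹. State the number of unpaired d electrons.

Co²⁺: group 9, so d-count = 9 − 2 = 7.
Δ₀ < P, so pairing is avoided: the ground state is high-spin.
Filling d⁷ accordingly: t₂g⁵ eg².
Unpaired electrons: 3.

3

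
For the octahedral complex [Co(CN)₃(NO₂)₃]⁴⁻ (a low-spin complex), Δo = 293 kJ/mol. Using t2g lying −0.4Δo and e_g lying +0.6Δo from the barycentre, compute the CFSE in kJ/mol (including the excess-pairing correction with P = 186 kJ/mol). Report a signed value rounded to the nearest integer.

-341

Ligand charges: 3×(-1) from CN⁻ and 3×(-1) from NO₂⁻ sum to -6; with overall charge -4, Co is +2.
Co sits in group 9; removing 2 electrons leaves Co²⁺ with 9 − 2 = 7 d electrons.
The d⁷ electrons fill as t2g^6 e_g^1.
The orbital stabilization is -1.8Δo = -1.8 × 293 = -527 kJ/mol.
Pairing penalty: 3 pairs vs 2 in the high-spin reference → 1 extra × P = 186 kJ/mol.
Overall CFSE = -527 + 186 = -341 kJ/mol.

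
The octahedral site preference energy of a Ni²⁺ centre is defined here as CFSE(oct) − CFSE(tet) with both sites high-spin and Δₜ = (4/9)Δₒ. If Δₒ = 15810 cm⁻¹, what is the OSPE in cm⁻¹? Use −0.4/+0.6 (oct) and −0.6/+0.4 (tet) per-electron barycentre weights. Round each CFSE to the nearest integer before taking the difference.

Ni²⁺: group 10, so d-count = 10 − 2 = 8.
In an octahedral site d⁸ (HS) is t₂g⁶ eg², giving CFSE(oct) = -1.2Δₒ = -18972 cm⁻¹.
In a tetrahedral site the filling is e⁴ t₂⁴: CFSE(tet) = -0.8Δₜ = -0.8 × (4/9)(15810) = -5621 cm⁻¹.
OSPE = -18972 − (-5621) = -13351 cm⁻¹.

-13351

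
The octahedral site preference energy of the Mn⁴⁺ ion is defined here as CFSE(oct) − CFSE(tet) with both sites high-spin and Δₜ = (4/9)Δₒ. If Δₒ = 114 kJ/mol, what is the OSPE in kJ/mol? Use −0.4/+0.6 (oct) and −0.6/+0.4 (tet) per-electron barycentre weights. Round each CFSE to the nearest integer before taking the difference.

-96

Mn is in group 7, so Mn⁴⁺ is d³ (7 − 4 = 3).
In an octahedral site d³ (HS) is t2g^3 e_g^0, giving CFSE(oct) = -1.2Δₒ = -137 kJ/mol.
Tetrahedral: e^2 t2^1, CFSE = 2(−0.6) + 1(+0.4) = -0.8Δₜ = -0.8 × (4/9) × 114 = -41 kJ/mol.
OSPE = -137 − (-41) = -96 kJ/mol.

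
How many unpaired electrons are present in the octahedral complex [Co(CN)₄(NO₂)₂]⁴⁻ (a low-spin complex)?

1

Ligand charges: 4×(-1) from CN⁻ and 2×(-1) from NO₂⁻ sum to -6; with overall charge -4, Co is +2.
Co is in group 9, so Co²⁺ is d⁷ (9 − 2 = 7).
Configuration: t2g^6 e_g^1, giving 1 unpaired electron.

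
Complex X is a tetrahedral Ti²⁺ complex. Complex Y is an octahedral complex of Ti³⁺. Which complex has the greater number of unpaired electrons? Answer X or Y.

X: Ti sits in group 4; removing 2 electrons leaves Ti²⁺ with 4 − 2 = 2 d electrons; Tetrahedral splitting is small, so the complex is high-spin; e² t₂⁰ → 2 unpaired.
Y: Ti³⁺: group 4, so d-count = 4 − 3 = 1; t2g^1 e_g^0 → 1 unpaired.
So X has more unpaired electrons.

X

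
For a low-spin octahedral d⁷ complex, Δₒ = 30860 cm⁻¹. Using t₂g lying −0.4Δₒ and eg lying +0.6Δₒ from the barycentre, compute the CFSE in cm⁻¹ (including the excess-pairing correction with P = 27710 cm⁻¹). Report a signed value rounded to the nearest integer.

The d⁷ electrons fill as t₂g⁶ eg¹.
The orbital stabilization is -1.8Δₒ = -1.8 × 30860 = -55548 cm⁻¹.
High-spin d⁷ would be t₂g⁵ eg² with 2 pairs; low-spin has 3, so 1 excess pair costs +1P = +27710 cm⁻¹.
Combining: -55548 + 27710 = -27838 cm⁻¹.

-27838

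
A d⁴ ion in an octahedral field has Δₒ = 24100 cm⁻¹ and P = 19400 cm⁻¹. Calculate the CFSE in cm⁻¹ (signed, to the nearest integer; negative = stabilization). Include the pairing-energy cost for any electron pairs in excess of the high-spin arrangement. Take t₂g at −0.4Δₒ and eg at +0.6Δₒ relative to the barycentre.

-19160

Here Δₒ > P (24100 > 19400), so the low-spin state is favoured.
That gives t₂g⁴ eg⁰.
Orbital CFSE = -1.6Δₒ = -1.6 × 24100 = -38560 cm⁻¹.
Excess pairs vs high-spin: 1 − 0 = 1; pairing cost = +19400 cm⁻¹.
Net CFSE = -38560 + 19400 = -19160 cm⁻¹.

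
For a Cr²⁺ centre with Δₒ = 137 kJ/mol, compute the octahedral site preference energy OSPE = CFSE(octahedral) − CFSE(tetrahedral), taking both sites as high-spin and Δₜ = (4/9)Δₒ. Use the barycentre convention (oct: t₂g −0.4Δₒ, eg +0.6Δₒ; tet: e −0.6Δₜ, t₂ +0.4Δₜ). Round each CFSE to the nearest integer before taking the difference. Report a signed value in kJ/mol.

Cr sits in group 6; removing 2 electrons leaves Cr²⁺ with 6 − 2 = 4 d electrons.
Octahedral (high-spin): t2g^3 e_g^1, CFSE = 3(−0.4) + 1(+0.6) = -0.6Δₒ = -0.6 × 137 = -82 kJ/mol.
Tetrahedral: e^2 t2^2, CFSE = 2(−0.6) + 2(+0.4) = -0.4Δₜ = -0.4 × (4/9) × 137 = -24 kJ/mol.
Subtracting, OSPE = -82 − (-24) = -58 kJ/mol.

-58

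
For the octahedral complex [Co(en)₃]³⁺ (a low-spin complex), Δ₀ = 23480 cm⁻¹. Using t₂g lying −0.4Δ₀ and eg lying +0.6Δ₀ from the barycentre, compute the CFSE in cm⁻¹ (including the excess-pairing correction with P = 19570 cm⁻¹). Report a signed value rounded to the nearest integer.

en is neutral, so the +3 overall charge sits on Co: oxidation state +3.
Co³⁺: group 9, so d-count = 9 − 3 = 6.
Electron filling gives t₂g⁶ eg⁰.
The orbital stabilization is -2.4Δ₀ = -2.4 × 23480 = -56352 cm⁻¹.
High-spin d⁶ would be t₂g⁴ eg² with 1 pair; low-spin has 3, so 2 excess pairs cost +2P = +39140 cm⁻¹.
Overall CFSE = -56352 + 39140 = -17212 cm⁻¹.

-17212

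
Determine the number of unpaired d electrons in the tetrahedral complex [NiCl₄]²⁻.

2

Each Cl⁻ contributes -1; 4 × (-1) = -4. With overall charge -2, Ni is in the +2 oxidation state.
Ni²⁺: group 10, so d-count = 10 − 2 = 8.
Tetrahedral splitting is small, so the complex is high-spin.
Configuration: e^4 t2^4, giving 2 unpaired electrons.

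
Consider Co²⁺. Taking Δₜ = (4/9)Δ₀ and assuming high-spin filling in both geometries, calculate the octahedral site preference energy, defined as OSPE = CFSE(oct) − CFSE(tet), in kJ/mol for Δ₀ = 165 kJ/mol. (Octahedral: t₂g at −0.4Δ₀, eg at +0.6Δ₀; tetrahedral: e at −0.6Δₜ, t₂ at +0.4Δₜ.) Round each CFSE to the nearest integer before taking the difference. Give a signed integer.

-44

Co²⁺: group 9, so d-count = 9 − 2 = 7.
In an octahedral site d⁷ (HS) is t2g^5 e_g^2, giving CFSE(oct) = -0.8Δ₀ = -132 kJ/mol.
In a tetrahedral site the filling is e^4 t2^3: CFSE(tet) = -1.2Δₜ = -1.2 × (4/9)(165) = -88 kJ/mol.
OSPE = -132 − (-88) = -44 kJ/mol.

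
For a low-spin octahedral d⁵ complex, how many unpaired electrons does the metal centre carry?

Configuration: t₂g⁵ eg⁰, giving 1 unpaired electron.

1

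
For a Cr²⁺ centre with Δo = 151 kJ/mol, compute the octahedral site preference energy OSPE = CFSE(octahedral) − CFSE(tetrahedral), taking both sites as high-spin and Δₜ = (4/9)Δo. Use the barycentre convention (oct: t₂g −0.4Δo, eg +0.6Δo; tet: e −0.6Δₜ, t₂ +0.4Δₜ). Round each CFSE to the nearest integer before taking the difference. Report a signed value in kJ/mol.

-64

Cr is in group 6, so Cr²⁺ is d⁴ (6 − 2 = 4).
Octahedral (high-spin): t2g^3 e_g^1, CFSE = 3(−0.4) + 1(+0.6) = -0.6Δo = -0.6 × 151 = -91 kJ/mol.
Tetrahedral e^2 t2^2 gives -0.4Δₜ = -0.4 × (4/9) × 151 = -27 kJ/mol.
OSPE = CFSE(oct) − CFSE(tet) = -91 − (-27) = -64 kJ/mol.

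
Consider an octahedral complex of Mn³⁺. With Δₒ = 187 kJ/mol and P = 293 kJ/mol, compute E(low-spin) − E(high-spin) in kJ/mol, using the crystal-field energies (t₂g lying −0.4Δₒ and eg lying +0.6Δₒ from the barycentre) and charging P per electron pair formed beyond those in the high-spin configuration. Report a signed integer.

106

Group 7 minus oxidation state +3 gives a d⁴ configuration for Mn³⁺.
High-spin d⁴ fills as t₂g³ eg¹ with CFSE 3(−0.4) + 1(+0.6) = -0.6Δₒ = -112 kJ/mol.
Low-spin: t₂g⁴ eg⁰, orbital CFSE = -1.6Δₒ = -299 kJ/mol; plus 1 excess pair × P = +293 kJ/mol; total -6 kJ/mol.
E(LS) − E(HS) = -6 − (-112) = 106 kJ/mol.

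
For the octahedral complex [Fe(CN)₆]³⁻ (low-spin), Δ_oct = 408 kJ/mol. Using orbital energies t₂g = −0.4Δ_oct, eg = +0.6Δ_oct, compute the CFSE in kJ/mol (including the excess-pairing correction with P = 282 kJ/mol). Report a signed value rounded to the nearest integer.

-252

Each CN⁻ contributes -1; 6 × (-1) = -6. With overall charge -3, Fe is in the +3 oxidation state.
Fe is in group 8, so Fe³⁺ is d⁵ (8 − 3 = 5).
The d⁵ electrons fill as t₂g⁵ eg⁰.
Orbital CFSE = 5(-0.4) + 0(0.6) = -2.0Δ_oct = -2.0 × 408 = -816 kJ/mol.
Relative to high-spin t₂g³ eg² (0 paired), the low-spin configuration has 2 additional pairs, contributing +2 × 282 = +564 kJ/mol.
Overall CFSE = -816 + 564 = -252 kJ/mol.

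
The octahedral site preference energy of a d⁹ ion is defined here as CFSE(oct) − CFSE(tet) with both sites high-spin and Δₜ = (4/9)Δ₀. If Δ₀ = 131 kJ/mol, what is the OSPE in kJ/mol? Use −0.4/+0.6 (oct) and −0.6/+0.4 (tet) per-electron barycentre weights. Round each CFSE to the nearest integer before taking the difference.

-56

Octahedral (high-spin): t2g^6 e_g^3, CFSE = 6(−0.4) + 3(+0.6) = -0.6Δ₀ = -0.6 × 131 = -79 kJ/mol.
Tetrahedral e^4 t2^5 gives -0.4Δₜ = -0.4 × (4/9) × 131 = -23 kJ/mol.
OSPE = -79 − (-23) = -56 kJ/mol.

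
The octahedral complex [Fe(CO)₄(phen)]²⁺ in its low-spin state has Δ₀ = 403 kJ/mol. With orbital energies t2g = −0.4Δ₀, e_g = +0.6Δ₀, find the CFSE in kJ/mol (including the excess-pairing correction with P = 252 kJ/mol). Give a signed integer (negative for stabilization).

Ligand charges: 4×(+0) from CO and 1×(+0) from phen sum to +0; with overall charge +2, Fe is +2.
Fe is in group 8, so Fe²⁺ is d⁶ (8 − 2 = 6).
Configuration: t2g^6 e_g^0.
The orbital stabilization is -2.4Δ₀ = -2.4 × 403 = -967 kJ/mol.
High-spin d⁶ would be t2g^4 e_g^2 with 1 pair; low-spin has 3, so 2 excess pairs cost +2P = +504 kJ/mol.
Combining: -967 + 504 = -463 kJ/mol.

-463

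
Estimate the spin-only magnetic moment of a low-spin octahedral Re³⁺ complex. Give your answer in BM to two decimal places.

Re³⁺: group 7, so d-count = 7 − 3 = 4.
Configuration: t₂g⁴ eg⁰ → 2 unpaired electrons.
μ(spin-only) = √[2(2+2)] = √8 ≈ 2.83 BM.

2.83 BM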